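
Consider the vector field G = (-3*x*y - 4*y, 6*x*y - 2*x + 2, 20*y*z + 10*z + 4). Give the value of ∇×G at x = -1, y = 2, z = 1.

(20, 0, 11)

(∇×G)₁ = ∂G₃/∂y − ∂G₂/∂z = 20*z
(∇×G)₂ = ∂G₁/∂z − ∂G₃/∂x = 0
(∇×G)₃ = ∂G₂/∂x − ∂G₁/∂y = 3*x + 6*y + 2
∇×G = (20*z, 0, 3*x + 6*y + 2)
At (-1, 2, 1): (20, 0, 11).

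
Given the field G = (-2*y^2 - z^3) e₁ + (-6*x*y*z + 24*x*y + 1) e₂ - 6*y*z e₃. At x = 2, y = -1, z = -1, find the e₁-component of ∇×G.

(∇×G)_1 = ∂G₃/∂y − ∂G₂/∂z
= -6*z − (-6*x*y)
= 6*x*y - 6*z
At (2, -1, -1): -6.

-6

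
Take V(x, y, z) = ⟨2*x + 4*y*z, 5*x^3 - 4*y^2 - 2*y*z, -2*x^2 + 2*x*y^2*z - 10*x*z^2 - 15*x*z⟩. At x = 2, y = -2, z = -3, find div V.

130

∂V₁/∂x = 2
∂V₂/∂y = -8*y - 2*z
∂V₃/∂z = 2*x*y^2 - 20*x*z - 15*x
∇·V = 2*x*y^2 - 20*x*z - 15*x - 8*y - 2*z + 2
At (2, -2, -3): 130.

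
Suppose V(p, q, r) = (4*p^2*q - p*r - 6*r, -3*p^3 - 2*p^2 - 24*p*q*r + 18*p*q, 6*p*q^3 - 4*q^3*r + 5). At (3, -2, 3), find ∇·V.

-181

∂V₁/∂p = 8*p*q - r
∂V₂/∂q = -24*p*r + 18*p
∂V₃/∂r = -4*q^3
∇·V = 8*p*q - 24*p*r + 18*p - 4*q^3 - r
At (3, -2, 3): -181.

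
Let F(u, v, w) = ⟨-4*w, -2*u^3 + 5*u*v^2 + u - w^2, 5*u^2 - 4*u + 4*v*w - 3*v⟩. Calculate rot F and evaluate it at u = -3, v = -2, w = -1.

(∇×F)₁ = ∂F₃/∂v − ∂F₂/∂w = 6*w - 3
(∇×F)₂ = ∂F₁/∂w − ∂F₃/∂u = -10*u
(∇×F)₃ = ∂F₂/∂u − ∂F₁/∂v = -6*u^2 + 5*v^2 + 1
∇×F = (6*w - 3, -10*u, -6*u^2 + 5*v^2 + 1)
At (-3, -2, -1): (-9, 30, -33).

(-9, 30, -33)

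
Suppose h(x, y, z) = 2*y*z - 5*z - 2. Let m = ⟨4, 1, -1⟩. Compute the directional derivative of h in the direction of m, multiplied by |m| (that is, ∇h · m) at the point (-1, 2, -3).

-5

∂h/∂x = 0
∂h/∂y = 2*z
∂h/∂z = 2*y - 5
∇h at (-1, 2, -3) = (0, -6, -1)
∇h · m = (0)(4) + (-6)(1) + (-1)(-1) = -5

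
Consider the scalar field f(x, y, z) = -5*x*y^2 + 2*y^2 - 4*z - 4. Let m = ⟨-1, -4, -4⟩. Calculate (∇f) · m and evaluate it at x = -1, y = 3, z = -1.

-107

∂f/∂x = -5*y^2
∂f/∂y = -10*x*y + 4*y
∂f/∂z = -4
∇f at (-1, 3, -1) = (-45, 42, -4)
∇f · m = (-45)(-1) + (42)(-4) + (-4)(-4) = -107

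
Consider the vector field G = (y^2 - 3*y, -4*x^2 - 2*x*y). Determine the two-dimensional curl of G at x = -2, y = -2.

27

∂G₂/∂x = -8*x - 2*y
∂G₁/∂y = 2*y - 3
Scalar curl = -8*x - 4*y + 3
At (-2, -2): 27.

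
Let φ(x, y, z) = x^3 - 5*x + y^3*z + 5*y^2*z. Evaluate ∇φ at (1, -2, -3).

∂φ/∂x = 3*x^2 - 5
∂φ/∂y = 3*y^2*z + 10*y*z
∂φ/∂z = y^3 + 5*y^2
∇φ = (3*x^2 - 5, 3*y^2*z + 10*y*z, y^3 + 5*y^2)
At (1, -2, -3): (-2, 24, 12).

(-2, 24, 12)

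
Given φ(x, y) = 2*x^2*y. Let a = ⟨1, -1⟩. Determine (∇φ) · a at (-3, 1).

-30

∂φ/∂x = 4*x*y
∂φ/∂y = 2*x^2
∇φ at (-3, 1) = (-12, 18)
∇φ · a = (-12)(1) + (18)(-1) = -30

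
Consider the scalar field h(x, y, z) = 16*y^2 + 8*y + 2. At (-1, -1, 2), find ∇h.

(0, -24, 0)

∂h/∂x = 0
∂h/∂y = 32*y + 8
∂h/∂z = 0
∇h = (0, 32*y + 8, 0)
At (-1, -1, 2): (0, -24, 0).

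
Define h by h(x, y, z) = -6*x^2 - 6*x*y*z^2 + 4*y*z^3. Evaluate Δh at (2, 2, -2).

-156

∂²h/∂x² = -12
∂²h/∂y² = 0
∂²h/∂z² = 12*y*(-x + 2*z)
∇²h = -12*x*y + 24*y*z - 12
At (2, 2, -2): -156.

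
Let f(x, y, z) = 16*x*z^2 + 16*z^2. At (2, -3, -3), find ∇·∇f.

∂²f/∂x² = 0
∂²f/∂y² = 0
∂²f/∂z² = 32*(x + 1)
∇²f = 32*x + 32
At (2, -3, -3): 96.

96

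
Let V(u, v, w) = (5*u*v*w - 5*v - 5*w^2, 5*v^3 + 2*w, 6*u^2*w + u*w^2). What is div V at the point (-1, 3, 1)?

∂V₁/∂u = 5*v*w
∂V₂/∂v = 15*v^2
∂V₃/∂w = 6*u^2 + 2*u*w
∇·V = 6*u^2 + 2*u*w + 15*v^2 + 5*v*w
At (-1, 3, 1): 154.

154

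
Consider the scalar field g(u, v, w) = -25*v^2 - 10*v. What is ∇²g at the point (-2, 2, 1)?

∂²g/∂u² = 0
∂²g/∂v² = -50
∂²g/∂w² = 0
∇²g = -50
At (-2, 2, 1): -50.

-50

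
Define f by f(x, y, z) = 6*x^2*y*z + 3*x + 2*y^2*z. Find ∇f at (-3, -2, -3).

∂f/∂x = 12*x*y*z + 3
∂f/∂y = 6*x^2*z + 4*y*z
∂f/∂z = 6*x^2*y + 2*y^2
∇f = (12*x*y*z + 3, 6*x^2*z + 4*y*z, 6*x^2*y + 2*y^2)
At (-3, -2, -3): (-213, -138, -100).

(-213, -138, -100)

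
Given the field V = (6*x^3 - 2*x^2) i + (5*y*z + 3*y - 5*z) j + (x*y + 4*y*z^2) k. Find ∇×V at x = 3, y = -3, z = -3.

(∇×V)₁ = ∂V₃/∂y − ∂V₂/∂z = x - 5*y + 4*z^2 + 5
(∇×V)₂ = ∂V₁/∂z − ∂V₃/∂x = -y
(∇×V)₃ = ∂V₂/∂x − ∂V₁/∂y = 0
∇×V = (x - 5*y + 4*z^2 + 5, -y, 0)
At (3, -3, -3): (59, 3, 0).

(59, 3, 0)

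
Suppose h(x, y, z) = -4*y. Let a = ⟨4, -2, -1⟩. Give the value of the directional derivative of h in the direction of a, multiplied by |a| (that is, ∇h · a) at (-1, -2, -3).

8

∂h/∂x = 0
∂h/∂y = -4
∂h/∂z = 0
∇h at (-1, -2, -3) = (0, -4, 0)
∇h · a = (0)(4) + (-4)(-2) + (0)(-1) = 8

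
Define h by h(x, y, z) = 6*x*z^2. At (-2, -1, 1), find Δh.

-24

∂²h/∂x² = 0
∂²h/∂y² = 0
∂²h/∂z² = 12*x
∇²h = 12*x
At (-2, -1, 1): -24.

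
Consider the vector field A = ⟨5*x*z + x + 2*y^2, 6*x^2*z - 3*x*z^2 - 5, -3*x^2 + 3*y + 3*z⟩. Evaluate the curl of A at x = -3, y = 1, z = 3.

(-105, -33, -139)

(∇×A)₁ = ∂A₃/∂y − ∂A₂/∂z = -6*x^2 + 6*x*z + 3
(∇×A)₂ = ∂A₁/∂z − ∂A₃/∂x = 11*x
(∇×A)₃ = ∂A₂/∂x − ∂A₁/∂y = 12*x*z - 4*y - 3*z^2
∇×A = (-6*x^2 + 6*x*z + 3, 11*x, 12*x*z - 4*y - 3*z^2)
At (-3, 1, 3): (-105, -33, -139).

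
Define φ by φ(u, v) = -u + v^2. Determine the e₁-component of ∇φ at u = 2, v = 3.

-1

(∇φ)_1 = ∂φ/∂u = -1
At (2, 3): -1.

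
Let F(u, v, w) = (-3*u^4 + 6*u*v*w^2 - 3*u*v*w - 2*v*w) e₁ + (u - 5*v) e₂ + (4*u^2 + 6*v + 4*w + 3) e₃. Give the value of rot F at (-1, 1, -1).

(6, 21, 8)

(∇×F)₁ = ∂F₃/∂v − ∂F₂/∂w = 6
(∇×F)₂ = ∂F₁/∂w − ∂F₃/∂u = 12*u*v*w - 3*u*v - 8*u - 2*v
(∇×F)₃ = ∂F₂/∂u − ∂F₁/∂v = -6*u*w^2 + 3*u*w + 2*w + 1
∇×F = (6, 12*u*v*w - 3*u*v - 8*u - 2*v, -6*u*w^2 + 3*u*w + 2*w + 1)
At (-1, 1, -1): (6, 21, 8).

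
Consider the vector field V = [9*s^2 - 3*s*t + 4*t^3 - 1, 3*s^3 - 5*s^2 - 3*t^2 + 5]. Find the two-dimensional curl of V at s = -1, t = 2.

-32

∂V₂/∂s = 9*s^2 - 10*s
∂V₁/∂t = -3*s + 12*t^2
Scalar curl = 9*s^2 - 7*s - 12*t^2
At (-1, 2): -32.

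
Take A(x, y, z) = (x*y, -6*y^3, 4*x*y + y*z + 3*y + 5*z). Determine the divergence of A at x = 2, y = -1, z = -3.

∂A₁/∂x = y
∂A₂/∂y = -18*y^2
∂A₃/∂z = y + 5
∇·A = -18*y^2 + 2*y + 5
At (2, -1, -3): -15.

-15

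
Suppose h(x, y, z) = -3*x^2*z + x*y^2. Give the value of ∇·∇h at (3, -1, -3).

24

∂²h/∂x² = -6*z
∂²h/∂y² = 2*x
∂²h/∂z² = 0
∇²h = 2*x - 6*z
At (3, -1, -3): 24.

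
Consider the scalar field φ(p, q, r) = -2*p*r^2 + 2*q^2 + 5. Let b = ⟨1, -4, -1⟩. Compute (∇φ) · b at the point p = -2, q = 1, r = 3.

∂φ/∂p = -2*r^2
∂φ/∂q = 4*q
∂φ/∂r = -4*p*r
∇φ at (-2, 1, 3) = (-18, 4, 24)
∇φ · b = (-18)(1) + (4)(-4) + (24)(-1) = -58

-58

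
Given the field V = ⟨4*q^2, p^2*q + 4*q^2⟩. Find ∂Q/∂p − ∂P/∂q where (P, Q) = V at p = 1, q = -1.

6

∂V₂/∂p = 2*p*q
∂V₁/∂q = 8*q
Scalar curl = 2*p*q - 8*q
At (1, -1): 6.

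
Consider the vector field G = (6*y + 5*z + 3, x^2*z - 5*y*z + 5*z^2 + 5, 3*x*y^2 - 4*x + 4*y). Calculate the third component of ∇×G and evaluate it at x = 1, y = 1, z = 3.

(∇×G)_3 = ∂G₂/∂x − ∂G₁/∂y
= 2*x*z − (6)
= 2*x*z - 6
At (1, 1, 3): 0.

0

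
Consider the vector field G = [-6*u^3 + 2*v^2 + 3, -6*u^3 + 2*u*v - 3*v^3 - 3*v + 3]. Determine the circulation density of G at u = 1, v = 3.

-24

∂G₂/∂u = -18*u^2 + 2*v
∂G₁/∂v = 4*v
Scalar curl = -18*u^2 - 2*v
At (1, 3): -24.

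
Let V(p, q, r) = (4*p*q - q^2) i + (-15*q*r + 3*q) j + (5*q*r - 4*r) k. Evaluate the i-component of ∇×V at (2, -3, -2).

(∇×V)_1 = ∂V₃/∂q − ∂V₂/∂r
= 5*r − (-15*q)
= 15*q + 5*r
At (2, -3, -2): -55.

-55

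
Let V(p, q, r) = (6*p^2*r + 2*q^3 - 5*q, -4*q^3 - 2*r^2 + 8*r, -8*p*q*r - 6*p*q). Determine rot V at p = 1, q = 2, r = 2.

(∇×V)₁ = ∂V₃/∂q − ∂V₂/∂r = -8*p*r - 6*p + 4*r - 8
(∇×V)₂ = ∂V₁/∂r − ∂V₃/∂p = 6*p^2 + 8*q*r + 6*q
(∇×V)₃ = ∂V₂/∂p − ∂V₁/∂q = -6*q^2 + 5
∇×V = (-8*p*r - 6*p + 4*r - 8, 6*p^2 + 8*q*r + 6*q, -6*q^2 + 5)
At (1, 2, 2): (-22, 50, -19).

(-22, 50, -19)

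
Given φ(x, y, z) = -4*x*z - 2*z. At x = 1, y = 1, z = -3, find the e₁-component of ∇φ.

12

(∇φ)_1 = ∂φ/∂x = -4*z
At (1, 1, -3): 12.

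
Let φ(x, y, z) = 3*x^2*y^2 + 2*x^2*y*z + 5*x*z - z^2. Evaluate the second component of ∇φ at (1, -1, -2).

-10

(∇φ)_2 = ∂φ/∂y = 6*x^2*y + 2*x^2*z
At (1, -1, -2): -10.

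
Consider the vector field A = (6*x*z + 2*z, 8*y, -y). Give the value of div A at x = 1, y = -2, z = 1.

14

∂A₁/∂x = 6*z
∂A₂/∂y = 8
∂A₃/∂z = 0
∇·A = 6*z + 8
At (1, -2, 1): 14.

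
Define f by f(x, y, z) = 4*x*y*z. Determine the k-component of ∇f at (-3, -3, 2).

36

(∇f)_3 = ∂f/∂z = 4*x*y
At (-3, -3, 2): 36.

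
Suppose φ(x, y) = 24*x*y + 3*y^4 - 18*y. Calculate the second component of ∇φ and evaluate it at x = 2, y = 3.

354

(∇φ)_2 = ∂φ/∂y = 24*x + 12*y^3 - 18
At (2, 3): 354.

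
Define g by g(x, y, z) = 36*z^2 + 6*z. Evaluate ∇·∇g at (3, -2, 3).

∂²g/∂x² = 0
∂²g/∂y² = 0
∂²g/∂z² = 72
∇²g = 72
At (3, -2, 3): 72.

72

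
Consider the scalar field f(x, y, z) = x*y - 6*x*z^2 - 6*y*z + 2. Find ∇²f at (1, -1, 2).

∂²f/∂x² = 0
∂²f/∂y² = 0
∂²f/∂z² = -12*x
∇²f = -12*x
At (1, -1, 2): -12.

-12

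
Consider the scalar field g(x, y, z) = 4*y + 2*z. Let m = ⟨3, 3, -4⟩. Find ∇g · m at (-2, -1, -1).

4

∂g/∂x = 0
∂g/∂y = 4
∂g/∂z = 2
∇g at (-2, -1, -1) = (0, 4, 2)
∇g · m = (0)(3) + (4)(3) + (2)(-4) = 4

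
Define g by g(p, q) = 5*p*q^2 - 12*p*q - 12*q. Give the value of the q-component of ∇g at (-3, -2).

84

(∇g)_2 = ∂g/∂q = 10*p*q - 12*p - 12
At (-3, -2): 84.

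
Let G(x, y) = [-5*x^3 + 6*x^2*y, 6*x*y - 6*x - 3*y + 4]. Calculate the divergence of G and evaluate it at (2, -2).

∂G₁/∂x = -15*x^2 + 12*x*y
∂G₂/∂y = 6*x - 3
∇·G = -15*x^2 + 12*x*y + 6*x - 3
At (2, -2): -99.

-99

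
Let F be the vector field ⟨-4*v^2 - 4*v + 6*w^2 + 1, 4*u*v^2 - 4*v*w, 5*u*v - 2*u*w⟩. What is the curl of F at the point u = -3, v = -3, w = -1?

(∇×F)₁ = ∂F₃/∂v − ∂F₂/∂w = 5*u + 4*v
(∇×F)₂ = ∂F₁/∂w − ∂F₃/∂u = -5*v + 14*w
(∇×F)₃ = ∂F₂/∂u − ∂F₁/∂v = 4*v^2 + 8*v + 4
∇×F = (5*u + 4*v, -5*v + 14*w, 4*v^2 + 8*v + 4)
At (-3, -3, -1): (-27, 1, 16).

(-27, 1, 16)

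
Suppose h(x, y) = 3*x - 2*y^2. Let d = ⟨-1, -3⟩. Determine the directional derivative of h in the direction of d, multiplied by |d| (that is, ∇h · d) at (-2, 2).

21

∂h/∂x = 3
∂h/∂y = -4*y
∇h at (-2, 2) = (3, -8)
∇h · d = (3)(-1) + (-8)(-3) = 21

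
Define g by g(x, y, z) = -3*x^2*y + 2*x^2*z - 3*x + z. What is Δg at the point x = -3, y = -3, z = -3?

6

∂²g/∂x² = 2*(-3*y + 2*z)
∂²g/∂y² = 0
∂²g/∂z² = 0
∇²g = -6*y + 4*z
At (-3, -3, -3): 6.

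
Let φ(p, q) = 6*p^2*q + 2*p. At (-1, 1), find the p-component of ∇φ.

-10

(∇φ)_1 = ∂φ/∂p = 12*p*q + 2
At (-1, 1): -10.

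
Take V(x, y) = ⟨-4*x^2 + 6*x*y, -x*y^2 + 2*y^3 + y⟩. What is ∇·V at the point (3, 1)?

∂V₁/∂x = -8*x + 6*y
∂V₂/∂y = -2*x*y + 6*y^2 + 1
∇·V = -2*x*y - 8*x + 6*y^2 + 6*y + 1
At (3, 1): -17.

-17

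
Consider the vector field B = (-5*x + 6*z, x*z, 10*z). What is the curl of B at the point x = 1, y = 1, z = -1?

(∇×B)₁ = ∂B₃/∂y − ∂B₂/∂z = -x
(∇×B)₂ = ∂B₁/∂z − ∂B₃/∂x = 6
(∇×B)₃ = ∂B₂/∂x − ∂B₁/∂y = z
∇×B = (-x, 6, z)
At (1, 1, -1): (-1, 6, -1).

(-1, 6, -1)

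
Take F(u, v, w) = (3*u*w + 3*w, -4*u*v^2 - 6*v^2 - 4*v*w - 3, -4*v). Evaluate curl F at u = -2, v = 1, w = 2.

(0, -3, -4)

(∇×F)₁ = ∂F₃/∂v − ∂F₂/∂w = 4*v - 4
(∇×F)₂ = ∂F₁/∂w − ∂F₃/∂u = 3*u + 3
(∇×F)₃ = ∂F₂/∂u − ∂F₁/∂v = -4*v^2
∇×F = (4*v - 4, 3*u + 3, -4*v^2)
At (-2, 1, 2): (0, -3, -4).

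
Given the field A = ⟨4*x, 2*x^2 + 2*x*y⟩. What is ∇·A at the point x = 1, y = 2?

∂A₁/∂x = 4
∂A₂/∂y = 2*x
∇·A = 2*x + 4
At (1, 2): 6.

6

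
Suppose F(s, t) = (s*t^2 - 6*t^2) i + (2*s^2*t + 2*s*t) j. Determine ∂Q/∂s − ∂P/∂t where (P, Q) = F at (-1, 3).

36

∂F₂/∂s = 4*s*t + 2*t
∂F₁/∂t = 2*s*t - 12*t
Scalar curl = 2*s*t + 14*t
At (-1, 3): 36.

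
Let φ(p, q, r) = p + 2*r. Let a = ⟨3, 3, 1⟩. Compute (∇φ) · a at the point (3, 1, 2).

5

∂φ/∂p = 1
∂φ/∂q = 0
∂φ/∂r = 2
∇φ at (3, 1, 2) = (1, 0, 2)
∇φ · a = (1)(3) + (0)(3) + (2)(1) = 5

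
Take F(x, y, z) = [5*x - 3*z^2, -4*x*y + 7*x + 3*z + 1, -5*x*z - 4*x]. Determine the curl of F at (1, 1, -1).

(-3, 5, 3)

(∇×F)₁ = ∂F₃/∂y − ∂F₂/∂z = -3
(∇×F)₂ = ∂F₁/∂z − ∂F₃/∂x = -z + 4
(∇×F)₃ = ∂F₂/∂x − ∂F₁/∂y = -4*y + 7
∇×F = (-3, -z + 4, -4*y + 7)
At (1, 1, -1): (-3, 5, 3).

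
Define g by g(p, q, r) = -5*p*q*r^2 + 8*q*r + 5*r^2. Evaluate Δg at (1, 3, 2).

-20

∂²g/∂p² = 0
∂²g/∂q² = 0
∂²g/∂r² = 10*(-p*q + 1)
∇²g = -10*p*q + 10
At (1, 3, 2): -20.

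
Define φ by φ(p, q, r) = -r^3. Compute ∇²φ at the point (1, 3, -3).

∂²φ/∂p² = 0
∂²φ/∂q² = 0
∂²φ/∂r² = -6*r
∇²φ = -6*r
At (1, 3, -3): 18.

18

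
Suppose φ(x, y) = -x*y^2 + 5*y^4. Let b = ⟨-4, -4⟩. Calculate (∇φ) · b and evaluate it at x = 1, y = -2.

∂φ/∂x = -y^2
∂φ/∂y = -2*x*y + 20*y^3
∇φ at (1, -2) = (-4, -156)
∇φ · b = (-4)(-4) + (-156)(-4) = 640

640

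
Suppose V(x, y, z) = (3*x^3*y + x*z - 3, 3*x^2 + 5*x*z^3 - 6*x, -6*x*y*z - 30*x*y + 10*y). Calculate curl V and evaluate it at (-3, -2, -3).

(451, -27, -78)

(∇×V)₁ = ∂V₃/∂y − ∂V₂/∂z = -15*x*z^2 - 6*x*z - 30*x + 10
(∇×V)₂ = ∂V₁/∂z − ∂V₃/∂x = x + 6*y*z + 30*y
(∇×V)₃ = ∂V₂/∂x − ∂V₁/∂y = -3*x^3 + 6*x + 5*z^3 - 6
∇×V = (-15*x*z^2 - 6*x*z - 30*x + 10, x + 6*y*z + 30*y, -3*x^3 + 6*x + 5*z^3 - 6)
At (-3, -2, -3): (451, -27, -78).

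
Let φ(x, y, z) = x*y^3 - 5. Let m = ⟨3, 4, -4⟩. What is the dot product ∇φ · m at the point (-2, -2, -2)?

-120

∂φ/∂x = y^3
∂φ/∂y = 3*x*y^2
∂φ/∂z = 0
∇φ at (-2, -2, -2) = (-8, -24, 0)
∇φ · m = (-8)(3) + (-24)(4) + (0)(-4) = -120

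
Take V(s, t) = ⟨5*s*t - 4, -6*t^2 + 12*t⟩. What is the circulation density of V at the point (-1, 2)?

5

∂V₂/∂s = 0
∂V₁/∂t = 5*s
Scalar curl = -5*s
At (-1, 2): 5.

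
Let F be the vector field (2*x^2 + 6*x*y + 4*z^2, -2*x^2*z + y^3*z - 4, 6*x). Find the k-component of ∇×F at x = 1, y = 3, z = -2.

(∇×F)_3 = ∂F₂/∂x − ∂F₁/∂y
= -4*x*z − (6*x)
= -4*x*z - 6*x
At (1, 3, -2): 2.

2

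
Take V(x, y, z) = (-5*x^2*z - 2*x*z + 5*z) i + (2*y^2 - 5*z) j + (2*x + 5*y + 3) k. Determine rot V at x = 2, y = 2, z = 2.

(10, -21, 0)

(∇×V)₁ = ∂V₃/∂y − ∂V₂/∂z = 10
(∇×V)₂ = ∂V₁/∂z − ∂V₃/∂x = -5*x^2 - 2*x + 3
(∇×V)₃ = ∂V₂/∂x − ∂V₁/∂y = 0
∇×V = (10, -5*x^2 - 2*x + 3, 0)
At (2, 2, 2): (10, -21, 0).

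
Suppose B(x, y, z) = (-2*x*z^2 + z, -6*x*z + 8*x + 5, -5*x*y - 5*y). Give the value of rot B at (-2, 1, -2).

(-7, -10, 20)

(∇×B)₁ = ∂B₃/∂y − ∂B₂/∂z = x - 5
(∇×B)₂ = ∂B₁/∂z − ∂B₃/∂x = -4*x*z + 5*y + 1
(∇×B)₃ = ∂B₂/∂x − ∂B₁/∂y = -6*z + 8
∇×B = (x - 5, -4*x*z + 5*y + 1, -6*z + 8)
At (-2, 1, -2): (-7, -10, 20).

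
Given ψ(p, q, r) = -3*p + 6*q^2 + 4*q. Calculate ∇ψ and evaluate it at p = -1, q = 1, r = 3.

(-3, 16, 0)

∂ψ/∂p = -3
∂ψ/∂q = 12*q + 4
∂ψ/∂r = 0
∇ψ = (-3, 12*q + 4, 0)
At (-1, 1, 3): (-3, 16, 0).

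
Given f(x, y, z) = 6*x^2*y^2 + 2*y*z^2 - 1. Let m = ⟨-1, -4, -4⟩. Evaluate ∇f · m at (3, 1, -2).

∂f/∂x = 12*x*y^2
∂f/∂y = 12*x^2*y + 2*z^2
∂f/∂z = 4*y*z
∇f at (3, 1, -2) = (36, 116, -8)
∇f · m = (36)(-1) + (116)(-4) + (-8)(-4) = -468

-468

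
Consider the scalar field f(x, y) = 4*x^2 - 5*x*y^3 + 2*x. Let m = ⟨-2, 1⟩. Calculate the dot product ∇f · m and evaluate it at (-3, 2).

304

∂f/∂x = 8*x - 5*y^3 + 2
∂f/∂y = -15*x*y^2
∇f at (-3, 2) = (-62, 180)
∇f · m = (-62)(-2) + (180)(1) = 304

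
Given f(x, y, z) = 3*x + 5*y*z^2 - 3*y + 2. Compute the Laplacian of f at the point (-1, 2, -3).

∂²f/∂x² = 0
∂²f/∂y² = 0
∂²f/∂z² = 10*y
∇²f = 10*y
At (-1, 2, -3): 20.

20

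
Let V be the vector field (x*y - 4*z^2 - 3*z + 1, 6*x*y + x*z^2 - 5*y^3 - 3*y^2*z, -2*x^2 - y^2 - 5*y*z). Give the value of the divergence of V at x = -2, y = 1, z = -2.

-19

∂V₁/∂x = y
∂V₂/∂y = 6*x - 15*y^2 - 6*y*z
∂V₃/∂z = -5*y
∇·V = 6*x - 15*y^2 - 6*y*z - 4*y
At (-2, 1, -2): -19.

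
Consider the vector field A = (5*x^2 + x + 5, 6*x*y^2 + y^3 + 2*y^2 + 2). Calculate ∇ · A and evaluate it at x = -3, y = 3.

-98

∂A₁/∂x = 10*x + 1
∂A₂/∂y = 12*x*y + 3*y^2 + 4*y
∇·A = 12*x*y + 10*x + 3*y^2 + 4*y + 1
At (-3, 3): -98.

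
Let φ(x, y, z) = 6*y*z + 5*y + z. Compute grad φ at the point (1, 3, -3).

(0, -13, 19)

∂φ/∂x = 0
∂φ/∂y = 6*z + 5
∂φ/∂z = 6*y + 1
∇φ = (0, 6*z + 5, 6*y + 1)
At (1, 3, -3): (0, -13, 19).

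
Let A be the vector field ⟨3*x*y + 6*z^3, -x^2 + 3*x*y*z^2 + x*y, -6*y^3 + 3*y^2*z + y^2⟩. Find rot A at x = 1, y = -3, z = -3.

(-168, 162, -89)

(∇×A)₁ = ∂A₃/∂y − ∂A₂/∂z = -6*x*y*z - 18*y^2 + 6*y*z + 2*y
(∇×A)₂ = ∂A₁/∂z − ∂A₃/∂x = 18*z^2
(∇×A)₃ = ∂A₂/∂x − ∂A₁/∂y = -5*x + 3*y*z^2 + y
∇×A = (-6*x*y*z - 18*y^2 + 6*y*z + 2*y, 18*z^2, -5*x + 3*y*z^2 + y)
At (1, -3, -3): (-168, 162, -89).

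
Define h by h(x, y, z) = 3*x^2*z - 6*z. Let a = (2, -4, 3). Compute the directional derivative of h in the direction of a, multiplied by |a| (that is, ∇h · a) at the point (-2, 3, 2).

∂h/∂x = 6*x*z
∂h/∂y = 0
∂h/∂z = 3*x^2 - 6
∇h at (-2, 3, 2) = (-24, 0, 6)
∇h · a = (-24)(2) + (0)(-4) + (6)(3) = -30

-30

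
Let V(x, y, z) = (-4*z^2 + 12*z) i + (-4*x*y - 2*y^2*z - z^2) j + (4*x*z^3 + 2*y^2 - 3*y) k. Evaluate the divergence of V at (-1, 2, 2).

∂V₁/∂x = 0
∂V₂/∂y = -4*x - 4*y*z
∂V₃/∂z = 12*x*z^2
∇·V = 12*x*z^2 - 4*x - 4*y*z
At (-1, 2, 2): -60.

-60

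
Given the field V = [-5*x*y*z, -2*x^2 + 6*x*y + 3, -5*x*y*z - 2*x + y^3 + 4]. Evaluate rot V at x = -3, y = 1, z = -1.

(∇×V)₁ = ∂V₃/∂y − ∂V₂/∂z = -5*x*z + 3*y^2
(∇×V)₂ = ∂V₁/∂z − ∂V₃/∂x = -5*x*y + 5*y*z + 2
(∇×V)₃ = ∂V₂/∂x − ∂V₁/∂y = 5*x*z - 4*x + 6*y
∇×V = (-5*x*z + 3*y^2, -5*x*y + 5*y*z + 2, 5*x*z - 4*x + 6*y)
At (-3, 1, -1): (-12, 12, 33).

(-12, 12, 33)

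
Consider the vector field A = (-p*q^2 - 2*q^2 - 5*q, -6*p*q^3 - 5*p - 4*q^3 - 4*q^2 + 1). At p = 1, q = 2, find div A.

-140

∂A₁/∂p = -q^2
∂A₂/∂q = -18*p*q^2 - 12*q^2 - 8*q
∇·A = -18*p*q^2 - 13*q^2 - 8*q
At (1, 2): -140.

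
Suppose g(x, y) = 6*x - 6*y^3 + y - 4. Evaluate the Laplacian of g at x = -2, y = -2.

72

∂²g/∂x² = 0
∂²g/∂y² = -36*y
∇²g = -36*y
At (-2, -2): 72.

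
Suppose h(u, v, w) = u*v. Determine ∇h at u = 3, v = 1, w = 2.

∂h/∂u = v
∂h/∂v = u
∂h/∂w = 0
∇h = (v, u, 0)
At (3, 1, 2): (1, 3, 0).

(1, 3, 0)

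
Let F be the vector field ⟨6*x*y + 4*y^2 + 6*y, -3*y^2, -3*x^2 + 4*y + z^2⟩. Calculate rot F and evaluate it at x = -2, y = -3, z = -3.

(∇×F)₁ = ∂F₃/∂y − ∂F₂/∂z = 4
(∇×F)₂ = ∂F₁/∂z − ∂F₃/∂x = 6*x
(∇×F)₃ = ∂F₂/∂x − ∂F₁/∂y = -6*x - 8*y - 6
∇×F = (4, 6*x, -6*x - 8*y - 6)
At (-2, -3, -3): (4, -12, 30).

(4, -12, 30)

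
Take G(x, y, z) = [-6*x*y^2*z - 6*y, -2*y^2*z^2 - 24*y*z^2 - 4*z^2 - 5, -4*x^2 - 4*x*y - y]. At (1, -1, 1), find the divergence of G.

∂G₁/∂x = -6*y^2*z
∂G₂/∂y = -4*y*z^2 - 24*z^2
∂G₃/∂z = 0
∇·G = -6*y^2*z - 4*y*z^2 - 24*z^2
At (1, -1, 1): -26.

-26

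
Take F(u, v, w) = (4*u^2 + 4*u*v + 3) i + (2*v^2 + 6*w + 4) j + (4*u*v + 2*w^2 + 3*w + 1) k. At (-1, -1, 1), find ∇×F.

(∇×F)₁ = ∂F₃/∂v − ∂F₂/∂w = 4*u - 6
(∇×F)₂ = ∂F₁/∂w − ∂F₃/∂u = -4*v
(∇×F)₃ = ∂F₂/∂u − ∂F₁/∂v = -4*u
∇×F = (4*u - 6, -4*v, -4*u)
At (-1, -1, 1): (-10, 4, 4).

(-10, 4, 4)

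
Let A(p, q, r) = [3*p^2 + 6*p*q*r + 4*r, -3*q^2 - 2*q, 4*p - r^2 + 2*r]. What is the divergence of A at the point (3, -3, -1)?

∂A₁/∂p = 6*p + 6*q*r
∂A₂/∂q = -6*q - 2
∂A₃/∂r = -2*r + 2
∇·A = 6*p + 6*q*r - 6*q - 2*r
At (3, -3, -1): 56.

56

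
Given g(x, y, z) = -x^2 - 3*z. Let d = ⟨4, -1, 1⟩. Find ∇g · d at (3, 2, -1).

∂g/∂x = -2*x
∂g/∂y = 0
∂g/∂z = -3
∇g at (3, 2, -1) = (-6, 0, -3)
∇g · d = (-6)(4) + (0)(-1) + (-3)(1) = -27

-27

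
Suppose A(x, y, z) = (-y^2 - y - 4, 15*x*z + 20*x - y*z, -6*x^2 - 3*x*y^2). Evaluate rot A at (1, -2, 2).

(-5, 24, 47)

(∇×A)₁ = ∂A₃/∂y − ∂A₂/∂z = -6*x*y - 15*x + y
(∇×A)₂ = ∂A₁/∂z − ∂A₃/∂x = 12*x + 3*y^2
(∇×A)₃ = ∂A₂/∂x − ∂A₁/∂y = 2*y + 15*z + 21
∇×A = (-6*x*y - 15*x + y, 12*x + 3*y^2, 2*y + 15*z + 21)
At (1, -2, 2): (-5, 24, 47).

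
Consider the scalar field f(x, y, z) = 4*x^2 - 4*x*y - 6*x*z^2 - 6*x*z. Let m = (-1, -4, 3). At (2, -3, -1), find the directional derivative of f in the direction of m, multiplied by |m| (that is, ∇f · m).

∂f/∂x = 8*x - 4*y - 6*z^2 - 6*z
∂f/∂y = -4*x
∂f/∂z = -12*x*z - 6*x
∇f at (2, -3, -1) = (28, -8, 12)
∇f · m = (28)(-1) + (-8)(-4) + (12)(3) = 40

40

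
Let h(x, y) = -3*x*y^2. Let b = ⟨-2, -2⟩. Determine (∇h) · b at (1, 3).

90

∂h/∂x = -3*y^2
∂h/∂y = -6*x*y
∇h at (1, 3) = (-27, -18)
∇h · b = (-27)(-2) + (-18)(-2) = 90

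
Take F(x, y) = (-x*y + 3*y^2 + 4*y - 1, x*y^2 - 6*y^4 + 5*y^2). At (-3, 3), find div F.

-639

∂F₁/∂x = -y
∂F₂/∂y = 2*x*y - 24*y^3 + 10*y
∇·F = 2*x*y - 24*y^3 + 9*y
At (-3, 3): -639.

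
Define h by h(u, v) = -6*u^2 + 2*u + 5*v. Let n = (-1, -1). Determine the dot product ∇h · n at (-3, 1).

-43

∂h/∂u = -12*u + 2
∂h/∂v = 5
∇h at (-3, 1) = (38, 5)
∇h · n = (38)(-1) + (5)(-1) = -43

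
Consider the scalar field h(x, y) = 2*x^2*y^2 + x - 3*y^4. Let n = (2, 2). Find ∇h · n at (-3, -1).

∂h/∂x = 4*x*y^2 + 1
∂h/∂y = 4*x^2*y - 12*y^3
∇h at (-3, -1) = (-11, -24)
∇h · n = (-11)(2) + (-24)(2) = -70

-70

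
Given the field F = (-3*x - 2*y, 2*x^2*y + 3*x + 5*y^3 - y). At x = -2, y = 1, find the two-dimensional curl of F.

∂F₂/∂x = 4*x*y + 3
∂F₁/∂y = -2
Scalar curl = 4*x*y + 5
At (-2, 1): -3.

-3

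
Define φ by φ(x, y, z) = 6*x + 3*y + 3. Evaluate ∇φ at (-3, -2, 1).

(6, 3, 0)

∂φ/∂x = 6
∂φ/∂y = 3
∂φ/∂z = 0
∇φ = (6, 3, 0)
At (-3, -2, 1): (6, 3, 0).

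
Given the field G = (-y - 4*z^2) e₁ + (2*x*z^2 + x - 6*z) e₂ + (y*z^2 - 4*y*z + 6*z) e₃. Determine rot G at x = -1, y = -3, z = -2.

(10, 16, 10)

(∇×G)₁ = ∂G₃/∂y − ∂G₂/∂z = -4*x*z + z^2 - 4*z + 6
(∇×G)₂ = ∂G₁/∂z − ∂G₃/∂x = -8*z
(∇×G)₃ = ∂G₂/∂x − ∂G₁/∂y = 2*z^2 + 2
∇×G = (-4*x*z + z^2 - 4*z + 6, -8*z, 2*z^2 + 2)
At (-1, -3, -2): (10, 16, 10).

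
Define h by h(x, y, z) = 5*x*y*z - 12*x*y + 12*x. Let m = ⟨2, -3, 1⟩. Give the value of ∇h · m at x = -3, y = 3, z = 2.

-51

∂h/∂x = 5*y*z - 12*y + 12
∂h/∂y = 5*x*z - 12*x
∂h/∂z = 5*x*y
∇h at (-3, 3, 2) = (6, 6, -45)
∇h · m = (6)(2) + (6)(-3) + (-45)(1) = -51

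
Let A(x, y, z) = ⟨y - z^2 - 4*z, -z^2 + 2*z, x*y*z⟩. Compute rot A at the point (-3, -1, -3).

(1, -1, -1)

(∇×A)₁ = ∂A₃/∂y − ∂A₂/∂z = x*z + 2*z - 2
(∇×A)₂ = ∂A₁/∂z − ∂A₃/∂x = -y*z - 2*z - 4
(∇×A)₃ = ∂A₂/∂x − ∂A₁/∂y = -1
∇×A = (x*z + 2*z - 2, -y*z - 2*z - 4, -1)
At (-3, -1, -3): (1, -1, -1).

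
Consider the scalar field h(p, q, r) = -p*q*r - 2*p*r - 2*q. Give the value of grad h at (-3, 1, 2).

∂h/∂p = -q*r - 2*r
∂h/∂q = -p*r - 2
∂h/∂r = -p*q - 2*p
∇h = (-q*r - 2*r, -p*r - 2, -p*q - 2*p)
At (-3, 1, 2): (-6, 4, 9).

(-6, 4, 9)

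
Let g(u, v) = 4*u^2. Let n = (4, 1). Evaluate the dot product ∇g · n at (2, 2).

64

∂g/∂u = 8*u
∂g/∂v = 0
∇g at (2, 2) = (16, 0)
∇g · n = (16)(4) + (0)(1) = 64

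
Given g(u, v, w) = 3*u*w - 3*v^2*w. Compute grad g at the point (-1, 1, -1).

∂g/∂u = 3*w
∂g/∂v = -6*v*w
∂g/∂w = 3*u - 3*v^2
∇g = (3*w, -6*v*w, 3*u - 3*v^2)
At (-1, 1, -1): (-3, 6, -6).

(-3, 6, -6)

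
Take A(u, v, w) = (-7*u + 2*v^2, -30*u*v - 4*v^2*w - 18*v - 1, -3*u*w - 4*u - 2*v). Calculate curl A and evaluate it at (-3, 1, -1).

(2, 1, -34)

(∇×A)₁ = ∂A₃/∂v − ∂A₂/∂w = 4*v^2 - 2
(∇×A)₂ = ∂A₁/∂w − ∂A₃/∂u = 3*w + 4
(∇×A)₃ = ∂A₂/∂u − ∂A₁/∂v = -34*v
∇×A = (4*v^2 - 2, 3*w + 4, -34*v)
At (-3, 1, -1): (2, 1, -34).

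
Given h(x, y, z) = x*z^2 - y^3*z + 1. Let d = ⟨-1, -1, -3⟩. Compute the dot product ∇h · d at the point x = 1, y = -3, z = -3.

∂h/∂x = z^2
∂h/∂y = -3*y^2*z
∂h/∂z = 2*x*z - y^3
∇h at (1, -3, -3) = (9, 81, 21)
∇h · d = (9)(-1) + (81)(-1) + (21)(-3) = -153

-153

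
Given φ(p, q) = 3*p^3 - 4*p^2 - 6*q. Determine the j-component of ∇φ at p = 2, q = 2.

-6

(∇φ)_2 = ∂φ/∂q = -6
At (2, 2): -6.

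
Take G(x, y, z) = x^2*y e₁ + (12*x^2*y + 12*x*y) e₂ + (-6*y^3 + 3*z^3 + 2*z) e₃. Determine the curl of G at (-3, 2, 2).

(∇×G)₁ = ∂G₃/∂y − ∂G₂/∂z = -18*y^2
(∇×G)₂ = ∂G₁/∂z − ∂G₃/∂x = 0
(∇×G)₃ = ∂G₂/∂x − ∂G₁/∂y = -x^2 + 24*x*y + 12*y
∇×G = (-18*y^2, 0, -x^2 + 24*x*y + 12*y)
At (-3, 2, 2): (-72, 0, -129).

(-72, 0, -129)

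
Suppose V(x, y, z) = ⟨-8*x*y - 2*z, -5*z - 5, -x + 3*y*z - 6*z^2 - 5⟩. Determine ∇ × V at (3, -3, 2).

(11, -1, 24)

(∇×V)₁ = ∂V₃/∂y − ∂V₂/∂z = 3*z + 5
(∇×V)₂ = ∂V₁/∂z − ∂V₃/∂x = -1
(∇×V)₃ = ∂V₂/∂x − ∂V₁/∂y = 8*x
∇×V = (3*z + 5, -1, 8*x)
At (3, -3, 2): (11, -1, 24).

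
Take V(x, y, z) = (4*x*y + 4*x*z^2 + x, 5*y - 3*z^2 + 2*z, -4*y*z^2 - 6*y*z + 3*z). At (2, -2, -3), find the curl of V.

(-38, -48, -8)

(∇×V)₁ = ∂V₃/∂y − ∂V₂/∂z = -4*z^2 - 2
(∇×V)₂ = ∂V₁/∂z − ∂V₃/∂x = 8*x*z
(∇×V)₃ = ∂V₂/∂x − ∂V₁/∂y = -4*x
∇×V = (-4*z^2 - 2, 8*x*z, -4*x)
At (2, -2, -3): (-38, -48, -8).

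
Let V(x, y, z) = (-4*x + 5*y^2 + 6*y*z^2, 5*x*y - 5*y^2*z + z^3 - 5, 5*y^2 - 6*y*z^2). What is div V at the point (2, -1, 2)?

∂V₁/∂x = -4
∂V₂/∂y = 5*x - 10*y*z
∂V₃/∂z = -12*y*z
∇·V = 5*x - 22*y*z - 4
At (2, -1, 2): 50.

50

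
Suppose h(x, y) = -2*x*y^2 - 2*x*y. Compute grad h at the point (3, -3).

∂h/∂x = -2*y^2 - 2*y
∂h/∂y = -4*x*y - 2*x
∇h = (-2*y^2 - 2*y, -4*x*y - 2*x)
At (3, -3): (-12, 30).

(-12, 30)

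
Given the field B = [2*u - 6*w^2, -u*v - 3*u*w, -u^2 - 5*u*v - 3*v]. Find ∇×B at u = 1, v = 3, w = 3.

(-5, -19, -12)

(∇×B)₁ = ∂B₃/∂v − ∂B₂/∂w = -2*u - 3
(∇×B)₂ = ∂B₁/∂w − ∂B₃/∂u = 2*u + 5*v - 12*w
(∇×B)₃ = ∂B₂/∂u − ∂B₁/∂v = -v - 3*w
∇×B = (-2*u - 3, 2*u + 5*v - 12*w, -v - 3*w)
At (1, 3, 3): (-5, -19, -12).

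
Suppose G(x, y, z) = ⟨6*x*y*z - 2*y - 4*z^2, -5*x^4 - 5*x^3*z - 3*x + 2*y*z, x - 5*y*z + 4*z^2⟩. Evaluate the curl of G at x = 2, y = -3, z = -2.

(56, -21, -17)

(∇×G)₁ = ∂G₃/∂y − ∂G₂/∂z = 5*x^3 - 2*y - 5*z
(∇×G)₂ = ∂G₁/∂z − ∂G₃/∂x = 6*x*y - 8*z - 1
(∇×G)₃ = ∂G₂/∂x − ∂G₁/∂y = -20*x^3 - 15*x^2*z - 6*x*z - 1
∇×G = (5*x^3 - 2*y - 5*z, 6*x*y - 8*z - 1, -20*x^3 - 15*x^2*z - 6*x*z - 1)
At (2, -3, -2): (56, -21, -17).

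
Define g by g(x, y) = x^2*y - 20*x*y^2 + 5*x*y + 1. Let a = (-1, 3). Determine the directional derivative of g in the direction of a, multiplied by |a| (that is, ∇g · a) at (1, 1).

-89

∂g/∂x = 2*x*y - 20*y^2 + 5*y
∂g/∂y = x^2 - 40*x*y + 5*x
∇g at (1, 1) = (-13, -34)
∇g · a = (-13)(-1) + (-34)(3) = -89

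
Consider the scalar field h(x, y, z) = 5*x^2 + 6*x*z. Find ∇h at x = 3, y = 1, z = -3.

∂h/∂x = 10*x + 6*z
∂h/∂y = 0
∂h/∂z = 6*x
∇h = (10*x + 6*z, 0, 6*x)
At (3, 1, -3): (12, 0, 18).

(12, 0, 18)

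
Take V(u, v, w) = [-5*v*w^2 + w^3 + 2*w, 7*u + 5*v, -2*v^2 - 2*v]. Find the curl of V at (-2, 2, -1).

(-10, 25, 12)

(∇×V)₁ = ∂V₃/∂v − ∂V₂/∂w = -4*v - 2
(∇×V)₂ = ∂V₁/∂w − ∂V₃/∂u = -10*v*w + 3*w^2 + 2
(∇×V)₃ = ∂V₂/∂u − ∂V₁/∂v = 5*w^2 + 7
∇×V = (-4*v - 2, -10*v*w + 3*w^2 + 2, 5*w^2 + 7)
At (-2, 2, -1): (-10, 25, 12).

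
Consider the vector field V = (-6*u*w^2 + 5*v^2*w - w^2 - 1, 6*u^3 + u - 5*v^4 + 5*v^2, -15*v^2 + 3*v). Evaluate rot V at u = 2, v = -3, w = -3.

(∇×V)₁ = ∂V₃/∂v − ∂V₂/∂w = -30*v + 3
(∇×V)₂ = ∂V₁/∂w − ∂V₃/∂u = -12*u*w + 5*v^2 - 2*w
(∇×V)₃ = ∂V₂/∂u − ∂V₁/∂v = 18*u^2 - 10*v*w + 1
∇×V = (-30*v + 3, -12*u*w + 5*v^2 - 2*w, 18*u^2 - 10*v*w + 1)
At (2, -3, -3): (93, 123, -17).

(93, 123, -17)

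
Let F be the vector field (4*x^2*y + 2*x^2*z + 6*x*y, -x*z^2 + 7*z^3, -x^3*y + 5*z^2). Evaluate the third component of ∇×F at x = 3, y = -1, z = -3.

-63

(∇×F)_3 = ∂F₂/∂x − ∂F₁/∂y
= -z^2 − (4*x^2 + 6*x)
= -4*x^2 - 6*x - z^2
At (3, -1, -3): -63.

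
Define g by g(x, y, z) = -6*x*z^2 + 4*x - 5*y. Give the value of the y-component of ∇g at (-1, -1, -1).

-5

(∇g)_2 = ∂g/∂y = -5
At (-1, -1, -1): -5.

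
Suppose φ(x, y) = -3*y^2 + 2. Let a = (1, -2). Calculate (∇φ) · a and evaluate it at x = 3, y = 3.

∂φ/∂x = 0
∂φ/∂y = -6*y
∇φ at (3, 3) = (0, -18)
∇φ · a = (0)(1) + (-18)(-2) = 36

36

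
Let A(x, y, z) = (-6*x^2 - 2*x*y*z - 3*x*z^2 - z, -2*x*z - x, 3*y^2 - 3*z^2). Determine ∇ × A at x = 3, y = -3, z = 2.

(∇×A)₁ = ∂A₃/∂y − ∂A₂/∂z = 2*x + 6*y
(∇×A)₂ = ∂A₁/∂z − ∂A₃/∂x = -2*x*y - 6*x*z - 1
(∇×A)₃ = ∂A₂/∂x − ∂A₁/∂y = 2*x*z - 2*z - 1
∇×A = (2*x + 6*y, -2*x*y - 6*x*z - 1, 2*x*z - 2*z - 1)
At (3, -3, 2): (-12, -19, 7).

(-12, -19, 7)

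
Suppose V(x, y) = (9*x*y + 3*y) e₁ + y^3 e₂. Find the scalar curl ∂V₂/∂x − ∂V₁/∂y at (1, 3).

-12

∂V₂/∂x = 0
∂V₁/∂y = 9*x + 3
Scalar curl = -9*x - 3
At (1, 3): -12.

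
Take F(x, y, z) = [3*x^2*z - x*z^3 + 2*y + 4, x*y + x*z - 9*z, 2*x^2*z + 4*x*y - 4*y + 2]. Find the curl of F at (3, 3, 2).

(∇×F)₁ = ∂F₃/∂y − ∂F₂/∂z = 3*x + 5
(∇×F)₂ = ∂F₁/∂z − ∂F₃/∂x = 3*x^2 - 3*x*z^2 - 4*x*z - 4*y
(∇×F)₃ = ∂F₂/∂x − ∂F₁/∂y = y + z - 2
∇×F = (3*x + 5, 3*x^2 - 3*x*z^2 - 4*x*z - 4*y, y + z - 2)
At (3, 3, 2): (14, -45, 3).

(14, -45, 3)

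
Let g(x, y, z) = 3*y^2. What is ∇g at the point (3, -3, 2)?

(0, -18, 0)

∂g/∂x = 0
∂g/∂y = 6*y
∂g/∂z = 0
∇g = (0, 6*y, 0)
At (3, -3, 2): (0, -18, 0).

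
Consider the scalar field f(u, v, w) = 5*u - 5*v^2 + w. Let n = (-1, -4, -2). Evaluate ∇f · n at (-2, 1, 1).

33

∂f/∂u = 5
∂f/∂v = -10*v
∂f/∂w = 1
∇f at (-2, 1, 1) = (5, -10, 1)
∇f · n = (5)(-1) + (-10)(-4) + (1)(-2) = 33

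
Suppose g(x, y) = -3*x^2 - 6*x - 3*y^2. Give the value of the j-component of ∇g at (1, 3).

(∇g)_2 = ∂g/∂y = -6*y
At (1, 3): -18.

-18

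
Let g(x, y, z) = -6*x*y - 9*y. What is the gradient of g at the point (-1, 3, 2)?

∂g/∂x = -6*y
∂g/∂y = -6*x - 9
∂g/∂z = 0
∇g = (-6*y, -6*x - 9, 0)
At (-1, 3, 2): (-18, -3, 0).

(-18, -3, 0)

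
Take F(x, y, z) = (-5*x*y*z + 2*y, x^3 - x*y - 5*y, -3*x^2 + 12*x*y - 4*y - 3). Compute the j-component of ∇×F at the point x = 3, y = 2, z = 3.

(∇×F)_2 = ∂F₁/∂z − ∂F₃/∂x
= -5*x*y − (-6*x + 12*y)
= -5*x*y + 6*x - 12*y
At (3, 2, 3): -36.

-36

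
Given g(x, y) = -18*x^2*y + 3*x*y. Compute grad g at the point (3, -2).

(210, -153)

∂g/∂x = -36*x*y + 3*y
∂g/∂y = -18*x^2 + 3*x
∇g = (-36*x*y + 3*y, -18*x^2 + 3*x)
At (3, -2): (210, -153).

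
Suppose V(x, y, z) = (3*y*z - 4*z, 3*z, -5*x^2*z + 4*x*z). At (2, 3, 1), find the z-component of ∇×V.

(∇×V)_3 = ∂V₂/∂x − ∂V₁/∂y
= 0 − (3*z)
= -3*z
At (2, 3, 1): -3.

-3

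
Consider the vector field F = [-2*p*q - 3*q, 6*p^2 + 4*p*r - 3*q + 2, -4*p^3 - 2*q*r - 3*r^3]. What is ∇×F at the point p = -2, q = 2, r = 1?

(∇×F)₁ = ∂F₃/∂q − ∂F₂/∂r = -4*p - 2*r
(∇×F)₂ = ∂F₁/∂r − ∂F₃/∂p = 12*p^2
(∇×F)₃ = ∂F₂/∂p − ∂F₁/∂q = 14*p + 4*r + 3
∇×F = (-4*p - 2*r, 12*p^2, 14*p + 4*r + 3)
At (-2, 2, 1): (6, 48, -21).

(6, 48, -21)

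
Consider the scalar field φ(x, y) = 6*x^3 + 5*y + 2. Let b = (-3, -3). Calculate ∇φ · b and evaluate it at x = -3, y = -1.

∂φ/∂x = 18*x^2
∂φ/∂y = 5
∇φ at (-3, -1) = (162, 5)
∇φ · b = (162)(-3) + (5)(-3) = -501

-501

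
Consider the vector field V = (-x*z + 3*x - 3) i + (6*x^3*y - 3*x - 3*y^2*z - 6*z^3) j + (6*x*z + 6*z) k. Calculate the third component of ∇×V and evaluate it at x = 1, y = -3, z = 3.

(∇×V)_3 = ∂V₂/∂x − ∂V₁/∂y
= 18*x^2*y - 3 − (0)
= 18*x^2*y - 3
At (1, -3, 3): -57.

-57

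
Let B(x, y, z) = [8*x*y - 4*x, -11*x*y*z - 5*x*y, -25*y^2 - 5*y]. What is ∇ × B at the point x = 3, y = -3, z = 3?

(46, 0, 90)

(∇×B)₁ = ∂B₃/∂y − ∂B₂/∂z = 11*x*y - 50*y - 5
(∇×B)₂ = ∂B₁/∂z − ∂B₃/∂x = 0
(∇×B)₃ = ∂B₂/∂x − ∂B₁/∂y = -8*x - 11*y*z - 5*y
∇×B = (11*x*y - 50*y - 5, 0, -8*x - 11*y*z - 5*y)
At (3, -3, 3): (46, 0, 90).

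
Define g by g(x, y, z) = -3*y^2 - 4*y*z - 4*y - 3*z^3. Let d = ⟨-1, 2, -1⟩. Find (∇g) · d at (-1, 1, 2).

∂g/∂x = 0
∂g/∂y = -6*y - 4*z - 4
∂g/∂z = -4*y - 9*z^2
∇g at (-1, 1, 2) = (0, -18, -40)
∇g · d = (0)(-1) + (-18)(2) + (-40)(-1) = 4

4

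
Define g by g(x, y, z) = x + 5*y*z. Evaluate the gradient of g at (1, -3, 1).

(1, 5, -15)

∂g/∂x = 1
∂g/∂y = 5*z
∂g/∂z = 5*y
∇g = (1, 5*z, 5*y)
At (1, -3, 1): (1, 5, -15).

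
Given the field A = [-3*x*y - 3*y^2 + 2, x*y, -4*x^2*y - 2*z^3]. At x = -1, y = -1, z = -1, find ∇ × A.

(∇×A)₁ = ∂A₃/∂y − ∂A₂/∂z = -4*x^2
(∇×A)₂ = ∂A₁/∂z − ∂A₃/∂x = 8*x*y
(∇×A)₃ = ∂A₂/∂x − ∂A₁/∂y = 3*x + 7*y
∇×A = (-4*x^2, 8*x*y, 3*x + 7*y)
At (-1, -1, -1): (-4, 8, -10).

(-4, 8, -10)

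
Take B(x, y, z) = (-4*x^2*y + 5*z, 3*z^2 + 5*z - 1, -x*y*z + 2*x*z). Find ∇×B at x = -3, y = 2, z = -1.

(-2, 5, 36)

(∇×B)₁ = ∂B₃/∂y − ∂B₂/∂z = -x*z - 6*z - 5
(∇×B)₂ = ∂B₁/∂z − ∂B₃/∂x = y*z - 2*z + 5
(∇×B)₃ = ∂B₂/∂x − ∂B₁/∂y = 4*x^2
∇×B = (-x*z - 6*z - 5, y*z - 2*z + 5, 4*x^2)
At (-3, 2, -1): (-2, 5, 36).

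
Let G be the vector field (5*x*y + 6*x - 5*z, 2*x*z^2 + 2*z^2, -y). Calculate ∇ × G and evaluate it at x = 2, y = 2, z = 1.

(∇×G)₁ = ∂G₃/∂y − ∂G₂/∂z = -4*x*z - 4*z - 1
(∇×G)₂ = ∂G₁/∂z − ∂G₃/∂x = -5
(∇×G)₃ = ∂G₂/∂x − ∂G₁/∂y = -5*x + 2*z^2
∇×G = (-4*x*z - 4*z - 1, -5, -5*x + 2*z^2)
At (2, 2, 1): (-13, -5, -8).

(-13, -5, -8)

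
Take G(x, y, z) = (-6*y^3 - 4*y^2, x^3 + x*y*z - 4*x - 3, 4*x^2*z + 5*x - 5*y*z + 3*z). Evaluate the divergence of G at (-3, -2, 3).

40

∂G₁/∂x = 0
∂G₂/∂y = x*z
∂G₃/∂z = 4*x^2 - 5*y + 3
∇·G = 4*x^2 + x*z - 5*y + 3
At (-3, -2, 3): 40.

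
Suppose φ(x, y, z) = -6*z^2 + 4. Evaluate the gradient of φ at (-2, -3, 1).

(0, 0, -12)

∂φ/∂x = 0
∂φ/∂y = 0
∂φ/∂z = -12*z
∇φ = (0, 0, -12*z)
At (-2, -3, 1): (0, 0, -12).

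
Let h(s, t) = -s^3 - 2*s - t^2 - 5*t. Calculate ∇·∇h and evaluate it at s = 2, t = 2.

∂²h/∂s² = -6*s
∂²h/∂t² = -2
∇²h = -6*s - 2
At (2, 2): -14.

-14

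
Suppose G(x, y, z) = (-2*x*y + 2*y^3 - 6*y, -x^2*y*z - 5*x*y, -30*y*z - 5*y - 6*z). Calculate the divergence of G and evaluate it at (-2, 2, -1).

-56

∂G₁/∂x = -2*y
∂G₂/∂y = -x^2*z - 5*x
∂G₃/∂z = -30*y - 6
∇·G = -x^2*z - 5*x - 32*y - 6
At (-2, 2, -1): -56.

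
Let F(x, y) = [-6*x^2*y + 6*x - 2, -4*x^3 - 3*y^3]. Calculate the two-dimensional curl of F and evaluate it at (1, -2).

∂F₂/∂x = -12*x^2
∂F₁/∂y = -6*x^2
Scalar curl = -6*x^2
At (1, -2): -6.

-6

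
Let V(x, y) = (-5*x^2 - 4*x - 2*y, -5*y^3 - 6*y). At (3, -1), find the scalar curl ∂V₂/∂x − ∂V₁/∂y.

2

∂V₂/∂x = 0
∂V₁/∂y = -2
Scalar curl = 2
At (3, -1): 2.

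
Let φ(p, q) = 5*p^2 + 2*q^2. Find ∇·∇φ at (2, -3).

14

∂²φ/∂p² = 10
∂²φ/∂q² = 4
∇²φ = 14
At (2, -3): 14.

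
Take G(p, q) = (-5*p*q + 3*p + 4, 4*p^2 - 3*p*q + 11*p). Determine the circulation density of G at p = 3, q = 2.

44

∂G₂/∂p = 8*p - 3*q + 11
∂G₁/∂q = -5*p
Scalar curl = 13*p - 3*q + 11
At (3, 2): 44.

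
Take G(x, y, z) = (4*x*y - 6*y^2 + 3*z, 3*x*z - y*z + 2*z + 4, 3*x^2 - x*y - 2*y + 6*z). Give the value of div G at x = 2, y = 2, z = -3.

∂G₁/∂x = 4*y
∂G₂/∂y = -z
∂G₃/∂z = 6
∇·G = 4*y - z + 6
At (2, 2, -3): 17.

17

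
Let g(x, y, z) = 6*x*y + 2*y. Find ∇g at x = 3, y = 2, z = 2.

∂g/∂x = 6*y
∂g/∂y = 6*x + 2
∂g/∂z = 0
∇g = (6*y, 6*x + 2, 0)
At (3, 2, 2): (12, 20, 0).

(12, 20, 0)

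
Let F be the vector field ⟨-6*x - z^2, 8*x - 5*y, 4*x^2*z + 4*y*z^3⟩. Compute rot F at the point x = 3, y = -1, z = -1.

(-4, 26, 8)

(∇×F)₁ = ∂F₃/∂y − ∂F₂/∂z = 4*z^3
(∇×F)₂ = ∂F₁/∂z − ∂F₃/∂x = -8*x*z - 2*z
(∇×F)₃ = ∂F₂/∂x − ∂F₁/∂y = 8
∇×F = (4*z^3, -8*x*z - 2*z, 8)
At (3, -1, -1): (-4, 26, 8).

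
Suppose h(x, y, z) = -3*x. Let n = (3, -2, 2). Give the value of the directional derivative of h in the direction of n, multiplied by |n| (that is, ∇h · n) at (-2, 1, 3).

-9

∂h/∂x = -3
∂h/∂y = 0
∂h/∂z = 0
∇h at (-2, 1, 3) = (-3, 0, 0)
∇h · n = (-3)(3) + (0)(-2) + (0)(2) = -9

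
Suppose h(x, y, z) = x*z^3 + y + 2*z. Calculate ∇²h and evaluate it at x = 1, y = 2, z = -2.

∂²h/∂x² = 0
∂²h/∂y² = 0
∂²h/∂z² = 6*x*z
∇²h = 6*x*z
At (1, 2, -2): -12.

-12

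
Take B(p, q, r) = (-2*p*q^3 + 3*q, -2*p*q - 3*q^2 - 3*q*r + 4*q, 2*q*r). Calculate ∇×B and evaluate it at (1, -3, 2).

(∇×B)₁ = ∂B₃/∂q − ∂B₂/∂r = 3*q + 2*r
(∇×B)₂ = ∂B₁/∂r − ∂B₃/∂p = 0
(∇×B)₃ = ∂B₂/∂p − ∂B₁/∂q = 6*p*q^2 - 2*q - 3
∇×B = (3*q + 2*r, 0, 6*p*q^2 - 2*q - 3)
At (1, -3, 2): (-5, 0, 57).

(-5, 0, 57)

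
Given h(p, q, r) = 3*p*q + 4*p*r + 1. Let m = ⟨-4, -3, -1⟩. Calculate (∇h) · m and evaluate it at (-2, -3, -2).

∂h/∂p = 3*q + 4*r
∂h/∂q = 3*p
∂h/∂r = 4*p
∇h at (-2, -3, -2) = (-17, -6, -8)
∇h · m = (-17)(-4) + (-6)(-3) + (-8)(-1) = 94

94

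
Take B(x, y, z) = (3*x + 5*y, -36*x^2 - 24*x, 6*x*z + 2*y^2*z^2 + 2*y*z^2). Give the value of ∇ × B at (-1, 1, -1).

(6, 6, 43)

(∇×B)₁ = ∂B₃/∂y − ∂B₂/∂z = 4*y*z^2 + 2*z^2
(∇×B)₂ = ∂B₁/∂z − ∂B₃/∂x = -6*z
(∇×B)₃ = ∂B₂/∂x − ∂B₁/∂y = -72*x - 29
∇×B = (4*y*z^2 + 2*z^2, -6*z, -72*x - 29)
At (-1, 1, -1): (6, 6, 43).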